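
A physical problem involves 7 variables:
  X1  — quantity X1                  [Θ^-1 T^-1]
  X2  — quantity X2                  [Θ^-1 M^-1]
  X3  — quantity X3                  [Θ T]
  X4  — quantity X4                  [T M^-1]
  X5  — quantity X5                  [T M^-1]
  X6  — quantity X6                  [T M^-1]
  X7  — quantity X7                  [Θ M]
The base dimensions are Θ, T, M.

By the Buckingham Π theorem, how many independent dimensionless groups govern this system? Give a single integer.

Dimensional matrix (Θ×T×M by X1×X2×X3×X4×X5×X6×X7):
  Θ: [-1 -1  1  0  0  0  1]
  T: [-1  0  1  1  1  1  0]
  M: [ 0 -1  0 -1 -1 -1  1]
Echelon form has 2 nonzero rows (pivots: X1,X2)
7 vars − rank 2 = 5 Π groups

5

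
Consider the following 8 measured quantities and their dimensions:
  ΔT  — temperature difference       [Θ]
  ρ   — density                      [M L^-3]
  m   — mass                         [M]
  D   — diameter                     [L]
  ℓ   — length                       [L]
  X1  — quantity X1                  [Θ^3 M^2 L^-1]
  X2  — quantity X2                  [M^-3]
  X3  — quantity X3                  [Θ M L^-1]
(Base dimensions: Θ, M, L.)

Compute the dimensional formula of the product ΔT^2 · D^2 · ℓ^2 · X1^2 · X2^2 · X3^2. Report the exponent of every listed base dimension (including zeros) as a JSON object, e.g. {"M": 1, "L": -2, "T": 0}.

{"Θ": 10, "M": 0, "L": 0}

Exponent matrix [Θ,M,L] × [ΔT,ρ,m,D,ℓ,X1,X2,X3]:
  Θ: [ 1  0  0  0  0  3  0  1]
  M: [ 0  1  1  0  0  2 -3  1]
  L: [ 0 -3  0  1  1 -1  0 -1]
  [Θ]: (2)·1+(2)·0+(2)·0+(2)·3+(2)·0+(2)·1 = 10
  [M]: (2)·0+(2)·0+(2)·0+(2)·2+(2)·-3+(2)·1 = 0
  [L]: (2)·0+(2)·1+(2)·1+(2)·-1+(2)·0+(2)·-1 = 0
⇒ Θ^10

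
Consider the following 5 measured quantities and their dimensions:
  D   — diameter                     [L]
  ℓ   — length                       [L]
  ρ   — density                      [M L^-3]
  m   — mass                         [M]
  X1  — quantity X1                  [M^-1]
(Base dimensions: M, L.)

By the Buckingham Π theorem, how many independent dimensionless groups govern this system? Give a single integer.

Exponent matrix [M,L] × [D,ℓ,ρ,m,X1]:
  M: [ 0  0  1  1 -1]
  L: [ 1  1 -3  0  0]
Echelon form has 2 nonzero rows (pivots: D,ρ)
n=5, r=2 ⇒ 3 dimensionless groups

3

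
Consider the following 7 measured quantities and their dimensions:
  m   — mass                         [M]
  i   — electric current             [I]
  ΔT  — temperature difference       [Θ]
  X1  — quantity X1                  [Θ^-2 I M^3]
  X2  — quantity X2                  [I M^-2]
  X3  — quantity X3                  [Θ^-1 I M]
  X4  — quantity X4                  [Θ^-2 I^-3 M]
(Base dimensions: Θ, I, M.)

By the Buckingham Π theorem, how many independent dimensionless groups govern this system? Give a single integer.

Exponent matrix [Θ,I,M] × [m,i,ΔT,X1,X2,X3,X4]:
  Θ: [ 0  0  1 -2  0 -1 -2]
  I: [ 0  1  0  1  1  1 -3]
  M: [ 1  0  0  3 -2  1  1]
RREF → pivots at {m,i,ΔT} ⇒ r = 3
Π count = n − r = 7 − 3 = 4

4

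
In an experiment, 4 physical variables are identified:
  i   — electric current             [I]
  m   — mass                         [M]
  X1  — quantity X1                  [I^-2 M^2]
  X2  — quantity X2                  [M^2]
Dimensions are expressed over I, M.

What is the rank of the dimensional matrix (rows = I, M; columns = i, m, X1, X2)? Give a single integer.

2

Write exponents as rows I,M / cols i,m,X1,X2:
  I: [ 1  0 -2  0]
  M: [ 0  1  2  2]
Echelon form has 2 nonzero rows (pivots: i,m)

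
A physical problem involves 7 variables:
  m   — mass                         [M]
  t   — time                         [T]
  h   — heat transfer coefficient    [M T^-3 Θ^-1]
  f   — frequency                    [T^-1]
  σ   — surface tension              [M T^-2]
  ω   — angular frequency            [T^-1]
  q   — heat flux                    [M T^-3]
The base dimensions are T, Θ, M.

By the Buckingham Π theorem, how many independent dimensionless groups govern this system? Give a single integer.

Dimensional matrix (T×Θ×M by m×t×h×f×σ×ω×q):
  T: [ 0  1 -3 -1 -2 -1 -3]
  Θ: [ 0  0 -1  0  0  0  0]
  M: [ 1  0  1  0  1  0  1]
Row reduction gives pivot columns m,t,h; rank = 3
n=7, r=3 ⇒ 4 dimensionless groups

4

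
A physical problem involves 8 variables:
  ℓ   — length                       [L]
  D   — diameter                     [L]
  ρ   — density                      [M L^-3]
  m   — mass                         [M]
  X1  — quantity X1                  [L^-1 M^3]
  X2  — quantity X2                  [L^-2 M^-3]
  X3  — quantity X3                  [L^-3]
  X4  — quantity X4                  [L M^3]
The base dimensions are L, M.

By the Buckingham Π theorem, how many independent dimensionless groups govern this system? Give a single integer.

Write exponents as rows L,M / cols ℓ,D,ρ,m,X1,X2,X3,X4:
  L: [ 1  1 -3  0 -1 -2 -3  1]
  M: [ 0  0  1  1  3 -3  0  3]
Row reduction gives pivot columns ℓ,ρ; rank = 2
8 vars − rank 2 = 6 Π groups

6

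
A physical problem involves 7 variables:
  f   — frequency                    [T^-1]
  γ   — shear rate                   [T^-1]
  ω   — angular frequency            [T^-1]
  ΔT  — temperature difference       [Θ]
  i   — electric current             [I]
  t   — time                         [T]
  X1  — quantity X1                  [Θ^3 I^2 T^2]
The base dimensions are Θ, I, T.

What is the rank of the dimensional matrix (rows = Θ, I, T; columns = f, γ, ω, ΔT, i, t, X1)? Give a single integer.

Exponent matrix [Θ,I,T] × [f,γ,ω,ΔT,i,t,X1]:
  Θ: [ 0  0  0  1  0  0  3]
  I: [ 0  0  0  0  1  0  2]
  T: [-1 -1 -1  0  0  1  2]
RREF → pivots at {f,ΔT,i} ⇒ r = 3

3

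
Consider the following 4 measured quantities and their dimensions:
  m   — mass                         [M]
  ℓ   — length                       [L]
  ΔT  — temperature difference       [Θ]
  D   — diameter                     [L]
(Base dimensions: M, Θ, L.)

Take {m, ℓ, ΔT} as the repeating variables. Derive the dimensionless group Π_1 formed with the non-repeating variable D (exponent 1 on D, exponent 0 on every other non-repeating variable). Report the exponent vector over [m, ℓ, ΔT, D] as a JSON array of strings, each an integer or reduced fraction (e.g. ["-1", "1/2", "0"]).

Dimensional matrix (M×Θ×L by m×ℓ×ΔT×D):
  M: [ 1  0  0  0]
  Θ: [ 0  0  1  0]
  L: [ 0  1  0  1]
Echelon form has 3 nonzero rows (pivots: m,ℓ,ΔT)
Repeat: m,ℓ,ΔT; free: D
RREF:
  r0: [   1    0    0    0]
  r1: [   0    1    0    1]
  r2: [   0    0    1    0]
Fix exponent of D at 1; solve each RREF row for its pivot's exponent:
  r0: exp(m) + (0)·1 = 0 ⇒ exp(m) = 0
  r1: exp(ℓ) + (1)·1 = 0 ⇒ exp(ℓ) = -1
  r2: exp(ΔT) + (0)·1 = 0 ⇒ exp(ΔT) = 0
Π_1 = ℓ^-1 · D

["0", "-1", "0", "1"]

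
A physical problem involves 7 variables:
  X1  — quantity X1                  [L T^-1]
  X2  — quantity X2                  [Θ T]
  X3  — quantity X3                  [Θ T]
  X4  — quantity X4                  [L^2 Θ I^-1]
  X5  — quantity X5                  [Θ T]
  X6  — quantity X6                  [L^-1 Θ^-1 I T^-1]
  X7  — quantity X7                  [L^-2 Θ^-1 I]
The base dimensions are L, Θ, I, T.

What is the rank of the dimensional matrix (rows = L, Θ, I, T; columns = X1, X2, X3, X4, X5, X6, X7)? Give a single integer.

Write exponents as rows L,Θ,I,T / cols X1,X2,X3,X4,X5,X6,X7:
  L: [ 1  0  0  2  0 -1 -2]
  Θ: [ 0  1  1  1  1 -1 -1]
  I: [ 0  0  0 -1  0  1  1]
  T: [-1  1  1  0  1 -1  0]
Echelon form has 3 nonzero rows (pivots: X1,X2,X4)

3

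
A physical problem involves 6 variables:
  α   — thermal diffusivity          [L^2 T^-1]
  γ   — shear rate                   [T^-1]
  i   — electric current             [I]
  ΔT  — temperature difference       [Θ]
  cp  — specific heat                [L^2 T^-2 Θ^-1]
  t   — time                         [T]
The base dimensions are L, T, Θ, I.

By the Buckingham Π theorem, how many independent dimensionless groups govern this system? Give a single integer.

Write exponents as rows L,T,Θ,I / cols α,γ,i,ΔT,cp,t:
  L: [ 2  0  0  0  2  0]
  T: [-1 -1  0  0 -2  1]
  Θ: [ 0  0  0  1 -1  0]
  I: [ 0  0  1  0  0  0]
Row reduction gives pivot columns α,γ,i,ΔT; rank = 4
6 vars − rank 4 = 2 Π groups

2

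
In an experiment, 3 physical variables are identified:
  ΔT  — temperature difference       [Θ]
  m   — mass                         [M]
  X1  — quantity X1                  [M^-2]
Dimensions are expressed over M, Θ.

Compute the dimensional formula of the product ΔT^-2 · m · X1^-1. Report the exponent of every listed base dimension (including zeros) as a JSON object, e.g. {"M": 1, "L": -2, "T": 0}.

{"M": 3, "Θ": -2}

Dimensional matrix (M×Θ by ΔT×m×X1):
  M: [ 0  1 -2]
  Θ: [ 1  0  0]
  [M]: (-2)·0+(1)·1+(-1)·-2 = 3
  [Θ]: (-2)·1+(1)·0+(-1)·0 = -2
⇒ M^3 Θ^-2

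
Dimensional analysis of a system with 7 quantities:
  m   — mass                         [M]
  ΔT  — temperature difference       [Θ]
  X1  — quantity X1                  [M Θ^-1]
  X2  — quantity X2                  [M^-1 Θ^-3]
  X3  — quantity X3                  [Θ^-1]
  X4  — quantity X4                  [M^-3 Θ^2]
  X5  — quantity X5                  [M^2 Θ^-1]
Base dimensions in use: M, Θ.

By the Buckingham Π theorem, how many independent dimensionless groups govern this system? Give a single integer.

Write exponents as rows M,Θ / cols m,ΔT,X1,X2,X3,X4,X5:
  M: [ 1  0  1 -1  0 -3  2]
  Θ: [ 0  1 -1 -3 -1  2 -1]
RREF → pivots at {m,ΔT} ⇒ r = 2
n=7, r=2 ⇒ 5 dimensionless groups

5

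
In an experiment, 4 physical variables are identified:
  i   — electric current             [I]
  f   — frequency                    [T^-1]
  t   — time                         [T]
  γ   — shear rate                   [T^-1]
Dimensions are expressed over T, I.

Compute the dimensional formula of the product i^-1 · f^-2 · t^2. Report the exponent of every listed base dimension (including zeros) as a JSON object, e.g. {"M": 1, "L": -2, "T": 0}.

Dimensional matrix (T×I by i×f×t×γ):
  T: [ 0 -1  1 -1]
  I: [ 1  0  0  0]
  [T]: (-1)·0+(-2)·-1+(2)·1 = 4
  [I]: (-1)·1+(-2)·0+(2)·0 = -1
⇒ T^4 I^-1

{"T": 4, "I": -1}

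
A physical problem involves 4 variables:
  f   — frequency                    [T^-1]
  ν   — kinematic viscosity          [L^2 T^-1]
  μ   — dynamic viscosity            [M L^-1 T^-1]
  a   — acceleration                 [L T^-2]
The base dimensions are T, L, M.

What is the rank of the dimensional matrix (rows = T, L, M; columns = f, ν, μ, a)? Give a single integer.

3

Dimensional matrix (T×L×M by f×ν×μ×a):
  T: [-1 -1 -1 -2]
  L: [ 0  2 -1  1]
  M: [ 0  0  1  0]
Echelon form has 3 nonzero rows (pivots: f,ν,μ)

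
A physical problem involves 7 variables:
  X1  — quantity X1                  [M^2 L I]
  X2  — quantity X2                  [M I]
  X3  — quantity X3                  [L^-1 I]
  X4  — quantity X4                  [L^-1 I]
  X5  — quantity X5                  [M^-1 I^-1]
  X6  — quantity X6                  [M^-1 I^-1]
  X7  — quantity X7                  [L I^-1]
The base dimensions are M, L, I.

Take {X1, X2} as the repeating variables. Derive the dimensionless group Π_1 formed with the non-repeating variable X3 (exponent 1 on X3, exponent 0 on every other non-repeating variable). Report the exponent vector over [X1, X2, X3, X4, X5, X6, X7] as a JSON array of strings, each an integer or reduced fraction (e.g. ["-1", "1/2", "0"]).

Dimensional matrix (M×L×I by X1×X2×X3×X4×X5×X6×X7):
  M: [ 2  1  0  0 -1 -1  0]
  L: [ 1  0 -1 -1  0  0  1]
  I: [ 1  1  1  1 -1 -1 -1]
Row reduction gives pivot columns X1,X2; rank = 2
Repeat: X1,X2; free: X3,X4,X5,X6,X7
RREF:
  r0: [   1    0   -1   -1    0    0    1]
  r1: [   0    1    2    2   -1   -1   -2]
  r2: [   0    0    0    0    0    0    0]
Fix exponent of X3 at 1, X4 at 0, X5 at 0, X6 at 0, X7 at 0; solve each RREF row for its pivot's exponent:
  r0: exp(X1) + (-1)·1 = 0 ⇒ exp(X1) = 1
  r1: exp(X2) + (2)·1 = 0 ⇒ exp(X2) = -2
Π_1 = X1 · X2^-2 · X3

["1", "-2", "1", "0", "0", "0", "0"]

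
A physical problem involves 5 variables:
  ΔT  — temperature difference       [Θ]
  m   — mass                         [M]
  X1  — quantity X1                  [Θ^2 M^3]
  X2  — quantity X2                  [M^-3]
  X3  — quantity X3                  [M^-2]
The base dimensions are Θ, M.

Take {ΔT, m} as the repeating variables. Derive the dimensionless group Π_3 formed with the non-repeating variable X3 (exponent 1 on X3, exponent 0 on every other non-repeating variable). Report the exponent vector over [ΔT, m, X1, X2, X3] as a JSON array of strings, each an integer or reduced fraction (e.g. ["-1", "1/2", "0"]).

["0", "2", "0", "0", "1"]

Exponent matrix [Θ,M] × [ΔT,m,X1,X2,X3]:
  Θ: [ 1  0  2  0  0]
  M: [ 0  1  3 -3 -2]
Row reduction gives pivot columns ΔT,m; rank = 2
Repeat: ΔT,m; free: X1,X2,X3
RREF:
  r0: [   1    0    2    0    0]
  r1: [   0    1    3   -3   -2]
Fix exponent of X3 at 1, X1 at 0, X2 at 0; solve each RREF row for its pivot's exponent:
  r0: exp(ΔT) + (0)·1 = 0 ⇒ exp(ΔT) = 0
  r1: exp(m) + (-2)·1 = 0 ⇒ exp(m) = 2
Π_3 = m^2 · X3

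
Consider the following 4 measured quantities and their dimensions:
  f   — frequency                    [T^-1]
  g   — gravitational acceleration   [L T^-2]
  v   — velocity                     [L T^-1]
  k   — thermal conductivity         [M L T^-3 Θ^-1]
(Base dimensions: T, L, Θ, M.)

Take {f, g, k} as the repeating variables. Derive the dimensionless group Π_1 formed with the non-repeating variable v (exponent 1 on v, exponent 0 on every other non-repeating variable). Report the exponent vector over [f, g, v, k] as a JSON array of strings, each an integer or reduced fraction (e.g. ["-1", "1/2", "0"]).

Write exponents as rows T,L,Θ,M / cols f,g,v,k:
  T: [-1 -2 -1 -3]
  L: [ 0  1  1  1]
  Θ: [ 0  0  0 -1]
  M: [ 0  0  0  1]
Row reduction gives pivot columns f,g,k; rank = 3
Repeat: f,g,k; free: v
RREF:
  r0: [   1    0   -1    0]
  r1: [   0    1    1    0]
  r2: [   0    0    0    1]
  r3: [   0    0    0    0]
Fix exponent of v at 1; solve each RREF row for its pivot's exponent:
  r0: exp(f) + (-1)·1 = 0 ⇒ exp(f) = 1
  r1: exp(g) + (1)·1 = 0 ⇒ exp(g) = -1
  r2: exp(k) + (0)·1 = 0 ⇒ exp(k) = 0
Π_1 = f · g^-1 · v

["1", "-1", "1", "0"]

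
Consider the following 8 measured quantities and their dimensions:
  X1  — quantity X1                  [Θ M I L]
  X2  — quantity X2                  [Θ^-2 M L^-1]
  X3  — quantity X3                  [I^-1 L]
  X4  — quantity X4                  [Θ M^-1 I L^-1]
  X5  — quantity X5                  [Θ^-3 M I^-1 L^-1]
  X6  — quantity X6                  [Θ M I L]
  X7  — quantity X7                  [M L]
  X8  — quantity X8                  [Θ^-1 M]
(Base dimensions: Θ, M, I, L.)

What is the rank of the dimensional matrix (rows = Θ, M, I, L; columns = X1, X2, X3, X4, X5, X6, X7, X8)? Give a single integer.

3

Dimensional matrix (Θ×M×I×L by X1×X2×X3×X4×X5×X6×X7×X8):
  Θ: [ 1 -2  0  1 -3  1  0 -1]
  M: [ 1  1  0 -1  1  1  1  1]
  I: [ 1  0 -1  1 -1  1  0  0]
  L: [ 1 -1  1 -1 -1  1  1  0]
Echelon form has 3 nonzero rows (pivots: X1,X2,X3)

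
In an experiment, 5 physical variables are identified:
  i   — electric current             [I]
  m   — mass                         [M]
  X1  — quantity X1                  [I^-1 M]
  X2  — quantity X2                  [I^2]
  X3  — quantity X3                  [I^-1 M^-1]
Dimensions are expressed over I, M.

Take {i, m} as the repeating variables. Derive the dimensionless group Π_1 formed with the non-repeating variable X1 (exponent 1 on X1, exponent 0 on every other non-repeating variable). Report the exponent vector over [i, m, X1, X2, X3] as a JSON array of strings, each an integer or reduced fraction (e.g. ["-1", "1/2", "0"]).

["1", "-1", "1", "0", "0"]

Dimensional matrix (I×M by i×m×X1×X2×X3):
  I: [ 1  0 -1  2 -1]
  M: [ 0  1  1  0 -1]
RREF → pivots at {i,m} ⇒ r = 2
Repeat: i,m; free: X1,X2,X3
RREF:
  r0: [   1    0   -1    2   -1]
  r1: [   0    1    1    0   -1]
Fix exponent of X1 at 1, X2 at 0, X3 at 0; solve each RREF row for its pivot's exponent:
  r0: exp(i) + (-1)·1 = 0 ⇒ exp(i) = 1
  r1: exp(m) + (1)·1 = 0 ⇒ exp(m) = -1
Π_1 = i · m^-1 · X1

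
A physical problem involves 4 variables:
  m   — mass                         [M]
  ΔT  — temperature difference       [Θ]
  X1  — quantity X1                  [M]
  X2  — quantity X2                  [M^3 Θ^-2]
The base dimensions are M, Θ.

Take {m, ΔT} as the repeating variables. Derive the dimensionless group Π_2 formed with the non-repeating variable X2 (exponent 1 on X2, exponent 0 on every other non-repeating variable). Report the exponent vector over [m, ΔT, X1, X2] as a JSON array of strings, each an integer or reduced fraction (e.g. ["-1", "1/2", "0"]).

["-3", "2", "0", "1"]

Exponent matrix [M,Θ] × [m,ΔT,X1,X2]:
  M: [ 1  0  1  3]
  Θ: [ 0  1  0 -2]
Row reduction gives pivot columns m,ΔT; rank = 2
Pivot set = {m,ΔT}, free = {X1,X2}
RREF:
  r0: [   1    0    1    3]
  r1: [   0    1    0   -2]
Fix exponent of X2 at 1, X1 at 0; solve each RREF row for its pivot's exponent:
  r0: exp(m) + (3)·1 = 0 ⇒ exp(m) = -3
  r1: exp(ΔT) + (-2)·1 = 0 ⇒ exp(ΔT) = 2
Π_2 = m^-3 · ΔT^2 · X2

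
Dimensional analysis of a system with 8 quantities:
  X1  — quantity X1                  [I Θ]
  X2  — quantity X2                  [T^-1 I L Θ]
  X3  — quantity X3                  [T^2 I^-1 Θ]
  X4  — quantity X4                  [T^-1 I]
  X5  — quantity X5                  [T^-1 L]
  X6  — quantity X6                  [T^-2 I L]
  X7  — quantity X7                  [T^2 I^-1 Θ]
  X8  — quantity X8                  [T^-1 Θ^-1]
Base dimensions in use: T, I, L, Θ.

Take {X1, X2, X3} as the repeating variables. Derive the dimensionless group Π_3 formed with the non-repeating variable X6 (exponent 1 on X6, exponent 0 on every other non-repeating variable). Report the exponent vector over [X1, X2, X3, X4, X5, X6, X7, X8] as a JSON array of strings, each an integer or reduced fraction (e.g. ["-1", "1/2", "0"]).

Dimensional matrix (T×I×L×Θ by X1×X2×X3×X4×X5×X6×X7×X8):
  T: [ 0 -1  2 -1 -1 -2  2 -1]
  I: [ 1  1 -1  1  0  1 -1  0]
  L: [ 0  1  0  0  1  1  0  0]
  Θ: [ 1  1  1  0  0  0  1 -1]
Row reduction gives pivot columns X1,X2,X3; rank = 3
Pivot set = {X1,X2,X3}, free = {X4,X5,X6,X7,X8}
RREF:
  r0: [   1    0    0  1/2   -1 -1/2    0 -1/2]
  r1: [   0    1    0    0    1    1    0    0]
  r2: [   0    0    1 -1/2    0 -1/2    1 -1/2]
  r3: [   0    0    0    0    0    0    0    0]
Fix exponent of X6 at 1, X4 at 0, X5 at 0, X7 at 0, X8 at 0; solve each RREF row for its pivot's exponent:
  r0: exp(X1) + (-1/2)·1 = 0 ⇒ exp(X1) = 1/2
  r1: exp(X2) + (1)·1 = 0 ⇒ exp(X2) = -1
  r2: exp(X3) + (-1/2)·1 = 0 ⇒ exp(X3) = 1/2
Π_3 = X1^(1/2) · X2^-1 · X3^(1/2) · X6

["1/2", "-1", "1/2", "0", "0", "1", "0", "0"]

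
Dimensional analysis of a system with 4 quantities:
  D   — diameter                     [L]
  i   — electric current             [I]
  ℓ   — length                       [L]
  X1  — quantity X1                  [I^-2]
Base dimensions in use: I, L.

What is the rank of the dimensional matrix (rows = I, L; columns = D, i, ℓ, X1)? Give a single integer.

Dimensional matrix (I×L by D×i×ℓ×X1):
  I: [ 0  1  0 -2]
  L: [ 1  0  1  0]
Row reduction gives pivot columns D,i; rank = 2

2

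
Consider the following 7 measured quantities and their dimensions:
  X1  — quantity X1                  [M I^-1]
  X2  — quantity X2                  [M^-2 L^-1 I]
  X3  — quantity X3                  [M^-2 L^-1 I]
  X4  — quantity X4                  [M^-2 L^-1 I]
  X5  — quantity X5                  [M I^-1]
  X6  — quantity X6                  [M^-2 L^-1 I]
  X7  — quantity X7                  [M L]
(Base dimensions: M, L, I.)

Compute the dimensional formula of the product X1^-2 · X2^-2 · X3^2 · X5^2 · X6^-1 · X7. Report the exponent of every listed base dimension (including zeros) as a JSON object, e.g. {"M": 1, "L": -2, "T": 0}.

{"M": 3, "L": 2, "I": -1}

Write exponents as rows M,L,I / cols X1,X2,X3,X4,X5,X6,X7:
  M: [ 1 -2 -2 -2  1 -2  1]
  L: [ 0 -1 -1 -1  0 -1  1]
  I: [-1  1  1  1 -1  1  0]
  [M]: (-2)·1+(-2)·-2+(2)·-2+(2)·1+(-1)·-2+(1)·1 = 3
  [L]: (-2)·0+(-2)·-1+(2)·-1+(2)·0+(-1)·-1+(1)·1 = 2
  [I]: (-2)·-1+(-2)·1+(2)·1+(2)·-1+(-1)·1+(1)·0 = -1
⇒ M^3 L^2 I^-1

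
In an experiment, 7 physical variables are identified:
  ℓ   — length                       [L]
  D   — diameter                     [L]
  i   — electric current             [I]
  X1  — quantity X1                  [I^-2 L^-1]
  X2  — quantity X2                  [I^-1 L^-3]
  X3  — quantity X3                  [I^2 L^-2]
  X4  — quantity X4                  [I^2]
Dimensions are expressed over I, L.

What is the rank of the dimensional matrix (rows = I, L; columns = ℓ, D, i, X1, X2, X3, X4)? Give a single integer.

Dimensional matrix (I×L by ℓ×D×i×X1×X2×X3×X4):
  I: [ 0  0  1 -2 -1  2  2]
  L: [ 1  1  0 -1 -3 -2  0]
Row reduction gives pivot columns ℓ,i; rank = 2

2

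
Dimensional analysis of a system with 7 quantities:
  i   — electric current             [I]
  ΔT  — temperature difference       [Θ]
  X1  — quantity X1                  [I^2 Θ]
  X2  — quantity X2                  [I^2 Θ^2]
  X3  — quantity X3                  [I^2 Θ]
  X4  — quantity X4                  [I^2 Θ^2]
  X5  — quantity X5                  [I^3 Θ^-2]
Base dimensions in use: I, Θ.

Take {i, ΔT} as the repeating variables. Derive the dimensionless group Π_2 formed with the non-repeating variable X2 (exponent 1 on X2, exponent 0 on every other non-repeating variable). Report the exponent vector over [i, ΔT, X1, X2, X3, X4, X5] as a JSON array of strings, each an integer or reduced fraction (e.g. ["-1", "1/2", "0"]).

Dimensional matrix (I×Θ by i×ΔT×X1×X2×X3×X4×X5):
  I: [ 1  0  2  2  2  2  3]
  Θ: [ 0  1  1  2  1  2 -2]
Echelon form has 2 nonzero rows (pivots: i,ΔT)
Pivot set = {i,ΔT}, free = {X1,X2,X3,X4,X5}
RREF:
  r0: [   1    0    2    2    2    2    3]
  r1: [   0    1    1    2    1    2   -2]
Fix exponent of X2 at 1, X1 at 0, X3 at 0, X4 at 0, X5 at 0; solve each RREF row for its pivot's exponent:
  r0: exp(i) + (2)·1 = 0 ⇒ exp(i) = -2
  r1: exp(ΔT) + (2)·1 = 0 ⇒ exp(ΔT) = -2
Π_2 = i^-2 · ΔT^-2 · X2

["-2", "-2", "0", "1", "0", "0", "0"]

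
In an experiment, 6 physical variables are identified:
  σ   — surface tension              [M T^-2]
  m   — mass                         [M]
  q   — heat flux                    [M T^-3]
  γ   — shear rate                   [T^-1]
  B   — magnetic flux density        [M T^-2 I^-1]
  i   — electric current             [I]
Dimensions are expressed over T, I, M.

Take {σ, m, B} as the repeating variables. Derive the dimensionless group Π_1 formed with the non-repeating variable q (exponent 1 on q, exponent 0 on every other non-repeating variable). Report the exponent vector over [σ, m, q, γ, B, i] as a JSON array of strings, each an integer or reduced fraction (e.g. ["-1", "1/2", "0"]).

["-3/2", "1/2", "1", "0", "0", "0"]

Write exponents as rows T,I,M / cols σ,m,q,γ,B,i:
  T: [-2  0 -3 -1 -2  0]
  I: [ 0  0  0  0 -1  1]
  M: [ 1  1  1  0  1  0]
Row reduction gives pivot columns σ,m,B; rank = 3
Repeat: σ,m,B; free: q,γ,i
RREF:
  r0: [   1    0  3/2  1/2    0    1]
  r1: [   0    1 -1/2 -1/2    0    0]
  r2: [   0    0    0    0    1   -1]
Fix exponent of q at 1, γ at 0, i at 0; solve each RREF row for its pivot's exponent:
  r0: exp(σ) + (3/2)·1 = 0 ⇒ exp(σ) = -3/2
  r1: exp(m) + (-1/2)·1 = 0 ⇒ exp(m) = 1/2
  r2: exp(B) + (0)·1 = 0 ⇒ exp(B) = 0
Π_1 = σ^(-3/2) · m^(1/2) · q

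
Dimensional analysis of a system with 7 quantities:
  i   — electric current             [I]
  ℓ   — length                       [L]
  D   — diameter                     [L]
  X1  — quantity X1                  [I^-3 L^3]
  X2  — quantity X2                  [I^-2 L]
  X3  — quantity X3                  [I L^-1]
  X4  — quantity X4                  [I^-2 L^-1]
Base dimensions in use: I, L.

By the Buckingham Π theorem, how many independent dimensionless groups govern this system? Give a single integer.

Write exponents as rows I,L / cols i,ℓ,D,X1,X2,X3,X4:
  I: [ 1  0  0 -3 -2  1 -2]
  L: [ 0  1  1  3  1 -1 -1]
Echelon form has 2 nonzero rows (pivots: i,ℓ)
Π count = n − r = 7 − 2 = 5

5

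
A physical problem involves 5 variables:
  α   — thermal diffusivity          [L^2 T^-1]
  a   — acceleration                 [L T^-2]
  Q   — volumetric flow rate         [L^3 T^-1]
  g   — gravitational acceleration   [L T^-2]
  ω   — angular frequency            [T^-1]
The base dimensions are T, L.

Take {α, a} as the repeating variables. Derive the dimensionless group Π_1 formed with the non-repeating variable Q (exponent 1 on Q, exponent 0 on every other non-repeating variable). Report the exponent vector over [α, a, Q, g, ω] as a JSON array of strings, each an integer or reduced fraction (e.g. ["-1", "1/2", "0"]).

["-5/3", "1/3", "1", "0", "0"]

Dimensional matrix (T×L by α×a×Q×g×ω):
  T: [-1 -2 -1 -2 -1]
  L: [ 2  1  3  1  0]
Echelon form has 2 nonzero rows (pivots: α,a)
Pivot set = {α,a}, free = {Q,g,ω}
RREF:
  r0: [   1    0  5/3    0 -1/3]
  r1: [   0    1 -1/3    1  2/3]
Fix exponent of Q at 1, g at 0, ω at 0; solve each RREF row for its pivot's exponent:
  r0: exp(α) + (5/3)·1 = 0 ⇒ exp(α) = -5/3
  r1: exp(a) + (-1/3)·1 = 0 ⇒ exp(a) = 1/3
Π_1 = α^(-5/3) · a^(1/3) · Q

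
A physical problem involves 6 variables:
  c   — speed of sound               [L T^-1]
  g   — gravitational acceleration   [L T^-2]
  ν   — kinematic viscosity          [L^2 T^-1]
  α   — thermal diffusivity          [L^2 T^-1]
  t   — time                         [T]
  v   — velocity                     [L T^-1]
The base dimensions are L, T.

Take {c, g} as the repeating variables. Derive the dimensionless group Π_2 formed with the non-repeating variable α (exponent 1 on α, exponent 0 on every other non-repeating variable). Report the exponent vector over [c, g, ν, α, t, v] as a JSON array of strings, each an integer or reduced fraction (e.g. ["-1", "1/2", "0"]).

Dimensional matrix (L×T by c×g×ν×α×t×v):
  L: [ 1  1  2  2  0  1]
  T: [-1 -2 -1 -1  1 -1]
RREF → pivots at {c,g} ⇒ r = 2
Repeat: c,g; free: ν,α,t,v
RREF:
  r0: [   1    0    3    3    1    1]
  r1: [   0    1   -1   -1   -1    0]
Fix exponent of α at 1, ν at 0, t at 0, v at 0; solve each RREF row for its pivot's exponent:
  r0: exp(c) + (3)·1 = 0 ⇒ exp(c) = -3
  r1: exp(g) + (-1)·1 = 0 ⇒ exp(g) = 1
Π_2 = c^-3 · g · α

["-3", "1", "0", "1", "0", "0"]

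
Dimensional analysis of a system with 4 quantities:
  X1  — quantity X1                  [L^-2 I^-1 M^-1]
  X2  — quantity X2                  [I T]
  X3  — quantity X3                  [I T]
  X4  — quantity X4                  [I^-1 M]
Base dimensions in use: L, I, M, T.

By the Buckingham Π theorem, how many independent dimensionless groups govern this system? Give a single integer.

1

Write exponents as rows L,I,M,T / cols X1,X2,X3,X4:
  L: [-2  0  0  0]
  I: [-1  1  1 -1]
  M: [-1  0  0  1]
  T: [ 0  1  1  0]
Row reduction gives pivot columns X1,X2,X4; rank = 3
Π count = n − r = 4 − 3 = 1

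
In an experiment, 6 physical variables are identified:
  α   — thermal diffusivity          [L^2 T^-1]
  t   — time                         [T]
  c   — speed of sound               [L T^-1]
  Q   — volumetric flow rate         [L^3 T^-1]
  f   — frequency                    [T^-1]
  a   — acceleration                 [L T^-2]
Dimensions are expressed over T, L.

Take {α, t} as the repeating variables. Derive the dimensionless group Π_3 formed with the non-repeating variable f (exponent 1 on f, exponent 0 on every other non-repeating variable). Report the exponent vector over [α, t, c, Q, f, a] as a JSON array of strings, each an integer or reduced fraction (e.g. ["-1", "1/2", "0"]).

["0", "1", "0", "0", "1", "0"]

Exponent matrix [T,L] × [α,t,c,Q,f,a]:
  T: [-1  1 -1 -1 -1 -2]
  L: [ 2  0  1  3  0  1]
Echelon form has 2 nonzero rows (pivots: α,t)
Pivot set = {α,t}, free = {c,Q,f,a}
RREF:
  r0: [   1    0  1/2  3/2    0  1/2]
  r1: [   0    1 -1/2  1/2   -1 -3/2]
Fix exponent of f at 1, c at 0, Q at 0, a at 0; solve each RREF row for its pivot's exponent:
  r0: exp(α) + (0)·1 = 0 ⇒ exp(α) = 0
  r1: exp(t) + (-1)·1 = 0 ⇒ exp(t) = 1
Π_3 = t · f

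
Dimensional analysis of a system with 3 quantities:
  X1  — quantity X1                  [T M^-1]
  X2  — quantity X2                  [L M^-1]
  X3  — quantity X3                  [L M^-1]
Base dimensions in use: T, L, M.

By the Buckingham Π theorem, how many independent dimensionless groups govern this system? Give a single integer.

1

Write exponents as rows T,L,M / cols X1,X2,X3:
  T: [ 1  0  0]
  L: [ 0  1  1]
  M: [-1 -1 -1]
Echelon form has 2 nonzero rows (pivots: X1,X2)
Π count = n − r = 3 − 2 = 1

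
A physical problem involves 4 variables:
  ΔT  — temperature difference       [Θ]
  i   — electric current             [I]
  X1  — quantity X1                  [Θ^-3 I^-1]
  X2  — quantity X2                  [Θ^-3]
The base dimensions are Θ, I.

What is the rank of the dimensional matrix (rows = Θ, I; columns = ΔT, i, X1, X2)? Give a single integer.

2

Exponent matrix [Θ,I] × [ΔT,i,X1,X2]:
  Θ: [ 1  0 -3 -3]
  I: [ 0  1 -1  0]
Row reduction gives pivot columns ΔT,i; rank = 2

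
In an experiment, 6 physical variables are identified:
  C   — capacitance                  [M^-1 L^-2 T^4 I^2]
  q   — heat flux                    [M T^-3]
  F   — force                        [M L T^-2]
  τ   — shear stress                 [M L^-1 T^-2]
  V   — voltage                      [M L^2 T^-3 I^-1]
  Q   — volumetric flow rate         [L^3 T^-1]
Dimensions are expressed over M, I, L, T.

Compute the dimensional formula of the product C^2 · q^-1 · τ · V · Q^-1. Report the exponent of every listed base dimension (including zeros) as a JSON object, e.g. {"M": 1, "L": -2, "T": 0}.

Exponent matrix [M,I,L,T] × [C,q,F,τ,V,Q]:
  M: [-1  1  1  1  1  0]
  I: [ 2  0  0  0 -1  0]
  L: [-2  0  1 -1  2  3]
  T: [ 4 -3 -2 -2 -3 -1]
  [M]: (2)·-1+(-1)·1+(1)·1+(1)·1+(-1)·0 = -1
  [I]: (2)·2+(-1)·0+(1)·0+(1)·-1+(-1)·0 = 3
  [L]: (2)·-2+(-1)·0+(1)·-1+(1)·2+(-1)·3 = -6
  [T]: (2)·4+(-1)·-3+(1)·-2+(1)·-3+(-1)·-1 = 7
⇒ M^-1 I^3 L^-6 T^7

{"M": -1, "I": 3, "L": -6, "T": 7}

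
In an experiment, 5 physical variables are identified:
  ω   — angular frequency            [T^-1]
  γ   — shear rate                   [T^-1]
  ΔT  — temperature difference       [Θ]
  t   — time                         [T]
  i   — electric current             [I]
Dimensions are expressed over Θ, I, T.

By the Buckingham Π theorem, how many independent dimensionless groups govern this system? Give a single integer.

2

Write exponents as rows Θ,I,T / cols ω,γ,ΔT,t,i:
  Θ: [ 0  0  1  0  0]
  I: [ 0  0  0  0  1]
  T: [-1 -1  0  1  0]
Row reduction gives pivot columns ω,ΔT,i; rank = 3
5 vars − rank 3 = 2 Π groups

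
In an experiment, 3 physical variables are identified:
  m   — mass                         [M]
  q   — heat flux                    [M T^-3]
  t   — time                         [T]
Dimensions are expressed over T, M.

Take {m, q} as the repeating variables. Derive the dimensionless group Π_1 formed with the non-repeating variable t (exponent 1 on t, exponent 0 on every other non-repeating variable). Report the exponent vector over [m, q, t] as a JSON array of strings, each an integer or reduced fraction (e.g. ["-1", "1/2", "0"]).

Dimensional matrix (T×M by m×q×t):
  T: [ 0 -3  1]
  M: [ 1  1  0]
Echelon form has 2 nonzero rows (pivots: m,q)
Repeat: m,q; free: t
RREF:
  r0: [   1    0  1/3]
  r1: [   0    1 -1/3]
Fix exponent of t at 1; solve each RREF row for its pivot's exponent:
  r0: exp(m) + (1/3)·1 = 0 ⇒ exp(m) = -1/3
  r1: exp(q) + (-1/3)·1 = 0 ⇒ exp(q) = 1/3
Π_1 = m^(-1/3) · q^(1/3) · t

["-1/3", "1/3", "1"]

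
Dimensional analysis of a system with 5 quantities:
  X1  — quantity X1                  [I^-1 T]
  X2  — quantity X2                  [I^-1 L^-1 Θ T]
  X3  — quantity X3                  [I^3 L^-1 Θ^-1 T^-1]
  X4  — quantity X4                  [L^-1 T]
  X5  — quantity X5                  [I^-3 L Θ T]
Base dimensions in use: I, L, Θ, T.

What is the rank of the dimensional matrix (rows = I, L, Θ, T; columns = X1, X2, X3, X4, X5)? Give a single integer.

Dimensional matrix (I×L×Θ×T by X1×X2×X3×X4×X5):
  I: [-1 -1  3  0 -3]
  L: [ 0 -1 -1 -1  1]
  Θ: [ 0  1 -1  0  1]
  T: [ 1  1 -1  1  1]
RREF → pivots at {X1,X2,X3} ⇒ r = 3

3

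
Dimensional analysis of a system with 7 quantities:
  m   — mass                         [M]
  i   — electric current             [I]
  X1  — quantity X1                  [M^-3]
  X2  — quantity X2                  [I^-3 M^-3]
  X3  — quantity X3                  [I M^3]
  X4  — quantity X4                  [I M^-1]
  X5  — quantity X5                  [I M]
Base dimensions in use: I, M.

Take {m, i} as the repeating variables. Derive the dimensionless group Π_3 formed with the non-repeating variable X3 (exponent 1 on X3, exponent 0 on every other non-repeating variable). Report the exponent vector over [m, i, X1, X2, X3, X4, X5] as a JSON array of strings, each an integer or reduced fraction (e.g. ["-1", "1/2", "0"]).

["-3", "-1", "0", "0", "1", "0", "0"]

Write exponents as rows I,M / cols m,i,X1,X2,X3,X4,X5:
  I: [ 0  1  0 -3  1  1  1]
  M: [ 1  0 -3 -3  3 -1  1]
Row reduction gives pivot columns m,i; rank = 2
Pivot set = {m,i}, free = {X1,X2,X3,X4,X5}
RREF:
  r0: [   1    0   -3   -3    3   -1    1]
  r1: [   0    1    0   -3    1    1    1]
Fix exponent of X3 at 1, X1 at 0, X2 at 0, X4 at 0, X5 at 0; solve each RREF row for its pivot's exponent:
  r0: exp(m) + (3)·1 = 0 ⇒ exp(m) = -3
  r1: exp(i) + (1)·1 = 0 ⇒ exp(i) = -1
Π_3 = m^-3 · i^-1 · X3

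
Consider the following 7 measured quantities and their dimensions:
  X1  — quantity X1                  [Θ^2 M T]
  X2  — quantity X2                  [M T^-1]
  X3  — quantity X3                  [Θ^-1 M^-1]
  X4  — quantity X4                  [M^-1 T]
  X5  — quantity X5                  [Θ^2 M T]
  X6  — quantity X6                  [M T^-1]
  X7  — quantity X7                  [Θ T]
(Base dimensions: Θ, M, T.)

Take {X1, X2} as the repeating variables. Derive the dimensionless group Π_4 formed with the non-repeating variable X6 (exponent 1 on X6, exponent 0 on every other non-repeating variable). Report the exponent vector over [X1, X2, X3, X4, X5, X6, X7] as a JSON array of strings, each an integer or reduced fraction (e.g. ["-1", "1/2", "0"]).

["0", "-1", "0", "0", "0", "1", "0"]

Write exponents as rows Θ,M,T / cols X1,X2,X3,X4,X5,X6,X7:
  Θ: [ 2  0 -1  0  2  0  1]
  M: [ 1  1 -1 -1  1  1  0]
  T: [ 1 -1  0  1  1 -1  1]
Echelon form has 2 nonzero rows (pivots: X1,X2)
Pivot set = {X1,X2}, free = {X3,X4,X5,X6,X7}
RREF:
  r0: [   1    0 -1/2    0    1    0  1/2]
  r1: [   0    1 -1/2   -1    0    1 -1/2]
  r2: [   0    0    0    0    0    0    0]
Fix exponent of X6 at 1, X3 at 0, X4 at 0, X5 at 0, X7 at 0; solve each RREF row for its pivot's exponent:
  r0: exp(X1) + (0)·1 = 0 ⇒ exp(X1) = 0
  r1: exp(X2) + (1)·1 = 0 ⇒ exp(X2) = -1
Π_4 = X2^-1 · X6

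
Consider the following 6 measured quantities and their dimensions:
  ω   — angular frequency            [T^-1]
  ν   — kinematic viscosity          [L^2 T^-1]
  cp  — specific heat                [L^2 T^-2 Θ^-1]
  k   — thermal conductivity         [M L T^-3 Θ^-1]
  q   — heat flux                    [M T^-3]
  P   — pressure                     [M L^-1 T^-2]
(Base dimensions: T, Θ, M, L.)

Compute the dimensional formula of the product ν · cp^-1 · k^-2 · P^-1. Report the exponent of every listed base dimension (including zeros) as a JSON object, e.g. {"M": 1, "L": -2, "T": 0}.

Dimensional matrix (T×Θ×M×L by ω×ν×cp×k×q×P):
  T: [-1 -1 -2 -3 -3 -2]
  Θ: [ 0  0 -1 -1  0  0]
  M: [ 0  0  0  1  1  1]
  L: [ 0  2  2  1  0 -1]
  [T]: (1)·-1+(-1)·-2+(-2)·-3+(-1)·-2 = 9
  [Θ]: (1)·0+(-1)·-1+(-2)·-1+(-1)·0 = 3
  [M]: (1)·0+(-1)·0+(-2)·1+(-1)·1 = -3
  [L]: (1)·2+(-1)·2+(-2)·1+(-1)·-1 = -1
⇒ T^9 Θ^3 M^-3 L^-1

{"T": 9, "Θ": 3, "M": -3, "L": -1}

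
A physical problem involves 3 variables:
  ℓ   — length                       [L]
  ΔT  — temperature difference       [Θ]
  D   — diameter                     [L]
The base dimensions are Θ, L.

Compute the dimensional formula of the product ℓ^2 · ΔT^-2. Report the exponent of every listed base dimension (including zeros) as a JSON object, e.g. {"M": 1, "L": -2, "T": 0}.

Write exponents as rows Θ,L / cols ℓ,ΔT,D:
  Θ: [ 0  1  0]
  L: [ 1  0  1]
  [Θ]: (2)·0+(-2)·1 = -2
  [L]: (2)·1+(-2)·0 = 2
⇒ Θ^-2 L^2

{"Θ": -2, "L": 2}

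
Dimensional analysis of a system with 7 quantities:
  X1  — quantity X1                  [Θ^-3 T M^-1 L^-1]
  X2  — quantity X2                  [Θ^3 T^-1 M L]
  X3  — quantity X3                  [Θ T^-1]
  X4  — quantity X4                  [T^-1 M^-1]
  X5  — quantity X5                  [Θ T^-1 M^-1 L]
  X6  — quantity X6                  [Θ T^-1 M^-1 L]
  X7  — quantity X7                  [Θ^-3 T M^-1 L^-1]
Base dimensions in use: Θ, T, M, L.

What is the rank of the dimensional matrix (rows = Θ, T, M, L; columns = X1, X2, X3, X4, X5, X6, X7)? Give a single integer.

3

Write exponents as rows Θ,T,M,L / cols X1,X2,X3,X4,X5,X6,X7:
  Θ: [-3  3  1  0  1  1 -3]
  T: [ 1 -1 -1 -1 -1 -1  1]
  M: [-1  1  0 -1 -1 -1 -1]
  L: [-1  1  0  0  1  1 -1]
RREF → pivots at {X1,X3,X4} ⇒ r = 3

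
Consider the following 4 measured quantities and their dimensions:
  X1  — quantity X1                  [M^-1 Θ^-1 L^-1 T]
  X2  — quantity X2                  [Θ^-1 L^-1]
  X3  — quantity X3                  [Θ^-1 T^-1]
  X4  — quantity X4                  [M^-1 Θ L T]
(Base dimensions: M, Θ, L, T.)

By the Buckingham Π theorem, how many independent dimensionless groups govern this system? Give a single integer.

1

Exponent matrix [M,Θ,L,T] × [X1,X2,X3,X4]:
  M: [-1  0  0 -1]
  Θ: [-1 -1 -1  1]
  L: [-1 -1  0  1]
  T: [ 1  0 -1  1]
Row reduction gives pivot columns X1,X2,X3; rank = 3
n=4, r=3 ⇒ 1 dimensionless group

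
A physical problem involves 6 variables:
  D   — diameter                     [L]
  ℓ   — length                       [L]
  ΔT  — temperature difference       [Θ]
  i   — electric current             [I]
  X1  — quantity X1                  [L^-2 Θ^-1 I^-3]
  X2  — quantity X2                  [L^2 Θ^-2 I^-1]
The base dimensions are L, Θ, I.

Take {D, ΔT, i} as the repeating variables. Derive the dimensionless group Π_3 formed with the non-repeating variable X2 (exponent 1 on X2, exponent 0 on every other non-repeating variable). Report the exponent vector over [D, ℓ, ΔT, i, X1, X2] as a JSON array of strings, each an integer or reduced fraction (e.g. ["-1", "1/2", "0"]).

["-2", "0", "2", "1", "0", "1"]

Write exponents as rows L,Θ,I / cols D,ℓ,ΔT,i,X1,X2:
  L: [ 1  1  0  0 -2  2]
  Θ: [ 0  0  1  0 -1 -2]
  I: [ 0  0  0  1 -3 -1]
Row reduction gives pivot columns D,ΔT,i; rank = 3
Pivot set = {D,ΔT,i}, free = {ℓ,X1,X2}
RREF:
  r0: [   1    1    0    0   -2    2]
  r1: [   0    0    1    0   -1   -2]
  r2: [   0    0    0    1   -3   -1]
Fix exponent of X2 at 1, ℓ at 0, X1 at 0; solve each RREF row for its pivot's exponent:
  r0: exp(D) + (2)·1 = 0 ⇒ exp(D) = -2
  r1: exp(ΔT) + (-2)·1 = 0 ⇒ exp(ΔT) = 2
  r2: exp(i) + (-1)·1 = 0 ⇒ exp(i) = 1
Π_3 = D^-2 · ΔT^2 · i · X2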